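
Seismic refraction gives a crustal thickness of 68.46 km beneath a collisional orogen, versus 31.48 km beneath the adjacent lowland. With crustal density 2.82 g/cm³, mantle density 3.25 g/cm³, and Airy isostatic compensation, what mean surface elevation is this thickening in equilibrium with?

4.89 km

Excess crust Δ = 68.46 km − 31.48 km = 36.98 km, split between elevation h and root r with h + r = Δ.
Airy balance ρ_c h = (ρ_m − ρ_c) r gives r = h ρ_c/(ρ_m − ρ_c), so h (1 + ρ_c/(ρ_m − ρ_c)) = Δ, i.e. h = Δ (ρ_m − ρ_c)/ρ_m.
h = 36.98 km × 0.43/3.25 = 4.89 km.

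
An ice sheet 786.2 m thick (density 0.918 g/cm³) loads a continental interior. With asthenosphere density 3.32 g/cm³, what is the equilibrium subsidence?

217 m

By Archimedes' principle applied to the lithosphere: the ice load ρ_ice t is balanced by mantle displaced below, ρ_m s.
s = t ρ_ice / ρ_m = 786.2 m × 0.918/3.32 = 217 m.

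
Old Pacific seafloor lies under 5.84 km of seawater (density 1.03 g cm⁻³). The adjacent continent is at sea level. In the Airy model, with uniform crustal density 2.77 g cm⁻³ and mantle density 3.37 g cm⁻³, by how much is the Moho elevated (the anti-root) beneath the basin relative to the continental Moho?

16.9 km

In Airy isostatic equilibrium: replacing crust with seawater at the top is compensated by replacing crust with mantle at the base: d (ρ_c − ρ_w) = a (ρ_m − ρ_c).
a = d (ρ_c − ρ_w)/(ρ_m − ρ_c) = 5.84 km × 1.74/0.6 = 16.9 km.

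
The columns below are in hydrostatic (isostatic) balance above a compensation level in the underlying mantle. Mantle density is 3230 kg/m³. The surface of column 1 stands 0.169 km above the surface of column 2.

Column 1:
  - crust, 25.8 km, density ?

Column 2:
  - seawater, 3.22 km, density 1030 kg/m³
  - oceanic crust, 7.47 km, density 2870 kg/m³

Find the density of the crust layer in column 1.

2830 kg/m³

Take the compensation level at the base of the deeper column (depth z_c below the surface of column 1) and equate Σ ρ_i t_i down to z_c; mantle fills any gap and the z_c terms cancel.
Column 1: 25.8×ρ + (z_c − 25.8)×3230
Column 2: 0.169×0 + 3.22×1030 + 7.47×2870 + (z_c − 0.169 − 10.69)×3230
The z_c×3230 term appears on both sides and cancels. Collect the known terms of each column as K = Σ(ρt)_known − 3230 × (depth of known layers): K_1 = 0 − 3230×25.8 = −83334; K_2 = 24755.5 − 3230×(0.169 + 10.69) = −10319.07.
Balance: K_1 + 25.8×ρ = K_2, so ρ = (K_2 − K_1)/25.8 = 73014.9/25.8 = 2830 kg/m³.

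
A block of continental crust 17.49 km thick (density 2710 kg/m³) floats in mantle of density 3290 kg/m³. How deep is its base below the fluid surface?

Draft d = t ρ_obj/ρ_fluid = 17.49 km × 2710/3290 = 14.4 km.

14.4 km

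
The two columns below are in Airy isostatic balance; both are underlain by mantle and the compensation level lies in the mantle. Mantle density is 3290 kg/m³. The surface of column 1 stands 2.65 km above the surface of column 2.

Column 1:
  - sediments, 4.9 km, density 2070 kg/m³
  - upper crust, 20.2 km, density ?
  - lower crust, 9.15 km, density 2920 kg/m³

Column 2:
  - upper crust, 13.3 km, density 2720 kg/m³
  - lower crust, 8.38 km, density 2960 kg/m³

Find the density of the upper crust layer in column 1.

2810 kg/m³

Take the compensation level at the base of the deeper column (depth z_c below the surface of column 1) and equate Σ ρ_i t_i down to z_c; mantle fills any gap and the z_c terms cancel.
Column 1: 4.9×2070 + 20.2×ρ + 9.15×2920 + (z_c − 34.25)×3290
Column 2: 2.65×0 + 13.3×2720 + 8.38×2960 + (z_c − 2.65 − 21.68)×3290
The z_c×3290 term appears on both sides and cancels. Collect the known terms of each column as K = Σ(ρt)_known − 3290 × (depth of known layers): K_1 = 36861 − 3290×34.25 = −75821.5; K_2 = 60980.8 − 3290×(2.65 + 21.68) = −19064.9.
Balance: K_1 + 20.2×ρ = K_2, so ρ = (K_2 − K_1)/20.2 = 56756.6/20.2 = 2810 kg/m³.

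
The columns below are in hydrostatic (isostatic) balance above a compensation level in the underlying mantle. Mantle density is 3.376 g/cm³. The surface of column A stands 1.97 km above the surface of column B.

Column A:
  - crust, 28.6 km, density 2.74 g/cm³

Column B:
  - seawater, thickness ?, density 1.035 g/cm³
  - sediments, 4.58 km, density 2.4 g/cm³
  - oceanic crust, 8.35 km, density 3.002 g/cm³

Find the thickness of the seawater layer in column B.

1.69 km

Take the compensation level at the base of the deeper column (depth z_c below the surface of column A) and equate Σ ρ_i t_i down to z_c; mantle fills any gap and the z_c terms cancel.
Column A: 28.6×2.74 + (z_c − 28.6)×3.376
Column B: 1.97×0 + x×1.035 + 4.58×2.4 + 8.35×3.002 + (z_c − 1.97 − 12.93 − x)×3.376
The z_c×3.376 term appears on both sides and cancels. Collect the known terms of each column as K = Σ(ρt)_known − 3.376 × (depth of known layers): K_A = 78.364 − 3.376×28.6 = −18.1896; K_B = 36.0587 − 3.376×(1.97 + 12.93) = −14.2437.
Balance: K_A = K_B − x×(3.376 − 1.035), so x = (K_B − K_A)/(3.376 − 1.035) = 3.9459/2.341 = 1.69 km.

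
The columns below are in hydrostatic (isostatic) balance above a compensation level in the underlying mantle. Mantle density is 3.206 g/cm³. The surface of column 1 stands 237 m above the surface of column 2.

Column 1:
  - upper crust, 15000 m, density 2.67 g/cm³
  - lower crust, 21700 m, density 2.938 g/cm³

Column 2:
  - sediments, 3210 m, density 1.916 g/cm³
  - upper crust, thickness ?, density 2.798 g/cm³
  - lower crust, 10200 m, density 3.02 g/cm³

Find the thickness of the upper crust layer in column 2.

Take the compensation level at the base of the deeper column (depth z_c below the surface of column 1) and equate Σ ρ_i t_i down to z_c; mantle fills any gap and the z_c terms cancel.
Column 1: 15000×2.67 + 21700×2.938 + (z_c − 36700)×3.206
Column 2: 237×0 + 3210×1.916 + x×2.798 + 10200×3.02 + (z_c − 237 − 13410 − x)×3.206
The z_c×3.206 term appears on both sides and cancels. Collect the known terms of each column as K = Σ(ρt)_known − 3.206 × (depth of known layers): K_1 = 103804.6 − 3.206×36700 = −13855.6; K_2 = 36954.36 − 3.206×(237 + 13410) = −6797.922.
Balance: K_1 = K_2 − x×(3.206 − 2.798), so x = (K_2 − K_1)/(3.206 − 2.798) = 7057.68/0.408 = 17300 m.

17300 m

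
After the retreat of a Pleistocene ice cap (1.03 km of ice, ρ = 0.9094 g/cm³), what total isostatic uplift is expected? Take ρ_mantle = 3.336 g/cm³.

Removing the load lets mantle flow back in; uplift u satisfies ρ_ice t = ρ_m u.
u = t ρ_ice/ρ_m = 1.03 km × 0.9094/3.336 = 0.281 km.

0.281 km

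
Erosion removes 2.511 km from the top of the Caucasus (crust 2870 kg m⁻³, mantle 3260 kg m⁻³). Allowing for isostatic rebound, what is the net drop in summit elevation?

Rebound u = e ρ_c/ρ_m = 2.511 km × 2870/3260 = 2.211 km.
Net surface drop = e − u = 2.511 km − 2.211 km = e (ρ_m − ρ_c)/ρ_m = 0.3 km.

0.3 km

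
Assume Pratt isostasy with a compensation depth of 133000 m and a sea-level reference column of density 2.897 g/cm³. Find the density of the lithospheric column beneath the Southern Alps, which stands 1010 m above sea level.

2.88 g/cm³

Pratt balance: ρ_ref D = ρ (D + h).
ρ = ρ_ref D/(D + h) = 2.897 × 133000 m/(133000 m + 1010 m) = 2.88 g/cm³.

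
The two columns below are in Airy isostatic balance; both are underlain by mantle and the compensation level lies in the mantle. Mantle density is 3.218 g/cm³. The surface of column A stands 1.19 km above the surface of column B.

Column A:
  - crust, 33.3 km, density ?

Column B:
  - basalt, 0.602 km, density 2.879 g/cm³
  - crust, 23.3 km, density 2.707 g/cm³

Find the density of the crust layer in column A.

Take the compensation level at the base of the deeper column (depth z_c below the surface of column A) and equate Σ ρ_i t_i down to z_c; mantle fills any gap and the z_c terms cancel.
Column A: 33.3×ρ + (z_c − 33.3)×3.218
Column B: 1.19×0 + 0.602×2.879 + 23.3×2.707 + (z_c − 1.19 − 23.902)×3.218
The z_c×3.218 term appears on both sides and cancels. Collect the known terms of each column as K = Σ(ρt)_known − 3.218 × (depth of known layers): K_A = 0 − 3.218×33.3 = −107.1594; K_B = 64.806258 − 3.218×(1.19 + 23.902) = −15.939798.
Balance: K_A + 33.3×ρ = K_B, so ρ = (K_B − K_A)/33.3 = 91.2196/33.3 = 2.74 g/cm³.

2.74 g/cm³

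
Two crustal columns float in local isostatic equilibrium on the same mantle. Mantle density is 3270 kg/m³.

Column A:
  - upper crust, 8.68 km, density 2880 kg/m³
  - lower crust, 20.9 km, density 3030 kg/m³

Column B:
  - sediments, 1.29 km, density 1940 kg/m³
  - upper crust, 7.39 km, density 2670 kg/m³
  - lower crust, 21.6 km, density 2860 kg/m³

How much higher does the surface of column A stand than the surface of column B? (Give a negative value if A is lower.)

For any compensation level in the mantle, the mantle terms cancel and isostasy reduces to e = (Σt_A − Σt_B) − (Σ(ρt)_A − Σ(ρt)_B) / ρ_m.
Σt_A = 29.58 km; Σt_B = 30.28 km; Σ(ρt)_A = 88325.4; Σ(ρt)_B = 84009.9 (in km·kg/m³).
e = (29.58 − 30.28) − (88325.4 − 84009.9) / 3270 = −2.02 km.

−2.02 km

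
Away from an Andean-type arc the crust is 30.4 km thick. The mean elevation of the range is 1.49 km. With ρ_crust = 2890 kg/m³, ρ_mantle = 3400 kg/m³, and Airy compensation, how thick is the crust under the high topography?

Root depth r = h ρ_c / (ρ_m − ρ_c) = 1.49 km × 2890 / 510 = 8.443 km.
Total thickness = T + h + r = 30.4 km + 1.49 km + 8.443 km = 40.3 km.

40.3 km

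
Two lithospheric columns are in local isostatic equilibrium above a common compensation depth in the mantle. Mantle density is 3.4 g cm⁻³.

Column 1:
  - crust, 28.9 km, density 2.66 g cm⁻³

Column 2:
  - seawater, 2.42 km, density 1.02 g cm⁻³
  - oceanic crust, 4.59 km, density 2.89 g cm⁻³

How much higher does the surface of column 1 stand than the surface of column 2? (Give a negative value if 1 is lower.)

For any compensation level in the mantle, the mantle terms cancel and isostasy reduces to e = (Σt_1 − Σt_2) − (Σ(ρt)_1 − Σ(ρt)_2) / ρ_m.
Σt_1 = 28.9 km; Σt_2 = 7.01 km; Σ(ρt)_1 = 76.874; Σ(ρt)_2 = 15.7335 (in km·g cm⁻³).
e = (28.9 − 7.01) − (76.874 − 15.7335) / 3.4 = 3.91 km.

3.91 km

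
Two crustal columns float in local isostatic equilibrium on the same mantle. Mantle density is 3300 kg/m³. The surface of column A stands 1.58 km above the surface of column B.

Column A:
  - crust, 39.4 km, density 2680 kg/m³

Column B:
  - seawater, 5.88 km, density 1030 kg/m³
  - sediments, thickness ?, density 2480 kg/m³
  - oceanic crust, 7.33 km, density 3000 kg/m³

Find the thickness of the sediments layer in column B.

4.47 km

Take the compensation level at the base of the deeper column (depth z_c below the surface of column A) and equate Σ ρ_i t_i down to z_c; mantle fills any gap and the z_c terms cancel.
Column A: 39.4×2680 + (z_c − 39.4)×3300
Column B: 1.58×0 + 5.88×1030 + x×2480 + 7.33×3000 + (z_c − 1.58 − 13.21 − x)×3300
The z_c×3300 term appears on both sides and cancels. Collect the known terms of each column as K = Σ(ρt)_known − 3300 × (depth of known layers): K_A = 105592 − 3300×39.4 = −24428; K_B = 28046.4 − 3300×(1.58 + 13.21) = −20760.6.
Balance: K_A = K_B − x×(3300 − 2480), so x = (K_B − K_A)/(3300 − 2480) = 3667.4/820 = 4.47 km.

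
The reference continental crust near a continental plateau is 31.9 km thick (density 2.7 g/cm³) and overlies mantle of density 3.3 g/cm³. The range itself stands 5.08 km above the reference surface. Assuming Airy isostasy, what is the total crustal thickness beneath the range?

59.8 km

Root depth r = h ρ_c / (ρ_m − ρ_c) = 5.08 km × 2.7 / 0.6 = 22.86 km.
Total thickness = T + h + r = 31.9 km + 5.08 km + 22.86 km = 59.8 km.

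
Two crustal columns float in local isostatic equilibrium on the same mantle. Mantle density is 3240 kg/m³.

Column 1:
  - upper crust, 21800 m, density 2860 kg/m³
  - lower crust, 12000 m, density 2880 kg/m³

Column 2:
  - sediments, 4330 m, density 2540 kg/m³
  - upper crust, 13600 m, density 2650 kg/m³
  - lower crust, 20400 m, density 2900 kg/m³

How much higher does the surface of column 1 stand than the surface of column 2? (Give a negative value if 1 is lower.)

−1660 m

For any compensation level in the mantle, the mantle terms cancel and isostasy reduces to e = (Σt_1 − Σt_2) − (Σ(ρt)_1 − Σ(ρt)_2) / ρ_m.
Σt_1 = 33800 m; Σt_2 = 38330 m; Σ(ρt)_1 = 96908000; Σ(ρt)_2 = 106198200 (in m·kg/m³).
e = (33800 − 38330) − (96908000 − 106198200) / 3240 = −1660 m.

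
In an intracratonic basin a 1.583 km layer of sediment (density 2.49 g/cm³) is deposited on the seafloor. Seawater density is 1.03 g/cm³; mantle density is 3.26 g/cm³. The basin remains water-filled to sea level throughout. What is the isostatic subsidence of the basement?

Submarine loading: the sediment displaces seawater, and the subsidence is in turn flooded, so s (ρ_m − ρ_w) = t (ρ_sed − ρ_w).
s = 1.583 km × (2.49 − 1.03) / (3.26 − 1.03) = 1.04 km.

1.04 km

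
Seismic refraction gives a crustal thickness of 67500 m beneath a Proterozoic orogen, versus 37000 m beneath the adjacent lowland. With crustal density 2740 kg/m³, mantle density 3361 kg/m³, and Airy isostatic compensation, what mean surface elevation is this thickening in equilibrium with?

5640 m

Excess crust Δ = 67500 m − 37000 m = 30500 m, split between elevation h and root r with h + r = Δ.
Airy balance ρ_c h = (ρ_m − ρ_c) r gives r = h ρ_c/(ρ_m − ρ_c), so h (1 + ρ_c/(ρ_m − ρ_c)) = Δ, i.e. h = Δ (ρ_m − ρ_c)/ρ_m.
h = 30500 m × 621/3361 = 5640 m.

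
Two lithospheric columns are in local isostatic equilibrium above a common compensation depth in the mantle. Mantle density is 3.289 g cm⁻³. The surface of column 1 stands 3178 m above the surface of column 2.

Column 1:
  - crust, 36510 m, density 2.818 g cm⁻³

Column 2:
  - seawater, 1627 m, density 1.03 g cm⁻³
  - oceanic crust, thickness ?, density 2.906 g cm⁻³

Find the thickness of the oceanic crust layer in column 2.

8010 m

Take the compensation level at the base of the deeper column (depth z_c below the surface of column 1) and equate Σ ρ_i t_i down to z_c; mantle fills any gap and the z_c terms cancel.
Column 1: 36510×2.818 + (z_c − 36510)×3.289
Column 2: 3178×0 + 1627×1.03 + x×2.906 + (z_c − 3178 − 1627 − x)×3.289
The z_c×3.289 term appears on both sides and cancels. Collect the known terms of each column as K = Σ(ρt)_known − 3.289 × (depth of known layers): K_1 = 102885.18 − 3.289×36510 = −17196.21; K_2 = 1675.81 − 3.289×(3178 + 1627) = −14127.835.
Balance: K_1 = K_2 − x×(3.289 − 2.906), so x = (K_2 − K_1)/(3.289 − 2.906) = 3068.38/0.383 = 8010 m.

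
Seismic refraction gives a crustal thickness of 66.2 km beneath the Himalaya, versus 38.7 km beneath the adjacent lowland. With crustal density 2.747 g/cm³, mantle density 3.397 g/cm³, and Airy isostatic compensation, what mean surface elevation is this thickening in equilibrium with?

Excess crust Δ = 66.2 km − 38.7 km = 27.5 km, split between elevation h and root r with h + r = Δ.
Airy balance ρ_c h = (ρ_m − ρ_c) r gives r = h ρ_c/(ρ_m − ρ_c), so h (1 + ρ_c/(ρ_m − ρ_c)) = Δ, i.e. h = Δ (ρ_m − ρ_c)/ρ_m.
h = 27.5 km × 0.65/3.397 = 5.26 km.

5.26 km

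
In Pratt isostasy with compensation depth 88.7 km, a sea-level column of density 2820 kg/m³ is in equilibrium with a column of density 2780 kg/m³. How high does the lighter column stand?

1.28 km

ρ_ref D = ρ (D + h) → h = D (ρ_ref − ρ)/ρ.
h = 88.7 km × (2820 − 2780)/2780 = 1.28 km.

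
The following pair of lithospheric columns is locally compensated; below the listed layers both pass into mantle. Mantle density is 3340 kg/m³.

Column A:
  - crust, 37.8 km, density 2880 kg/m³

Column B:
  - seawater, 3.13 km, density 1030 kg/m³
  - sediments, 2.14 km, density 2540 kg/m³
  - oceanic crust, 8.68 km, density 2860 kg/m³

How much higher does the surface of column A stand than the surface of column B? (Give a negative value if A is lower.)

For any compensation level in the mantle, the mantle terms cancel and isostasy reduces to e = (Σt_A − Σt_B) − (Σ(ρt)_A − Σ(ρt)_B) / ρ_m.
Σt_A = 37.8 km; Σt_B = 13.95 km; Σ(ρt)_A = 108864; Σ(ρt)_B = 33484.3 (in km·kg/m³).
e = (37.8 − 13.95) − (108864 − 33484.3) / 3340 = 1.28 km.

1.28 km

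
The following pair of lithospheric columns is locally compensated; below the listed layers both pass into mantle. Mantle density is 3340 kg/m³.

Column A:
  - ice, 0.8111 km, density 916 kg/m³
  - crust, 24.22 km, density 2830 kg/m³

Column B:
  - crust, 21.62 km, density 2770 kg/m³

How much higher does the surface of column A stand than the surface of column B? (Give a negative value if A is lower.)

0.597 km

For any compensation level in the mantle, the mantle terms cancel and isostasy reduces to e = (Σt_A − Σt_B) − (Σ(ρt)_A − Σ(ρt)_B) / ρ_m.
Σt_A = 25.0311 km; Σt_B = 21.62 km; Σ(ρt)_A = 69285.5676; Σ(ρt)_B = 59887.4 (in km·kg/m³).
e = (25.0311 − 21.62) − (69285.5676 − 59887.4) / 3340 = 0.597 km.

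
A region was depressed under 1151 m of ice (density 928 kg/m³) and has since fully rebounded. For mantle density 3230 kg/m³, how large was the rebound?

Removing the load lets mantle flow back in; uplift u satisfies ρ_ice t = ρ_m u.
u = t ρ_ice/ρ_m = 1151 m × 928/3230 = 331 m.

331 m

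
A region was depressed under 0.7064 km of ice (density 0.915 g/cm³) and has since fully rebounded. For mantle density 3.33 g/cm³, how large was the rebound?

0.194 km

Removing the load lets mantle flow back in; uplift u satisfies ρ_ice t = ρ_m u.
u = t ρ_ice/ρ_m = 0.7064 km × 0.915/3.33 = 0.194 km.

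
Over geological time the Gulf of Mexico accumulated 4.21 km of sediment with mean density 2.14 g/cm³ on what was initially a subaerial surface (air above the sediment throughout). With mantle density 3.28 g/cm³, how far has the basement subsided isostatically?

2.75 km

Subaerial load: s = t ρ_sed / ρ_m = 4.21 km × 2.14/3.28 = 2.75 km.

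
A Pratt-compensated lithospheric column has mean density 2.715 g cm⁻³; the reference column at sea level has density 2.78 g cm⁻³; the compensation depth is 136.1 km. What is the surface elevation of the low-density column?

ρ_ref D = ρ (D + h) → h = D (ρ_ref − ρ)/ρ.
h = 136.1 km × (2.78 − 2.715)/2.715 = 3.26 km.

3.26 km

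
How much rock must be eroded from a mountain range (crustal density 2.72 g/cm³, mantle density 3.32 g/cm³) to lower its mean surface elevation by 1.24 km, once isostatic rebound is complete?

Net drop Δ = e − u = e − e ρ_c/ρ_m = e (ρ_m − ρ_c)/ρ_m.
e = Δ ρ_m/(ρ_m − ρ_c) = 1.24 km × 3.32/0.6 = 6.86 km.

6.86 km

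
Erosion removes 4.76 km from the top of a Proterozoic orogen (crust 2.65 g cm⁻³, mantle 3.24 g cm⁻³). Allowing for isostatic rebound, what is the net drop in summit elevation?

0.867 km

Rebound u = e ρ_c/ρ_m = 4.76 km × 2.65/3.24 = 3.893 km.
Net surface drop = e − u = 4.76 km − 3.893 km = e (ρ_m − ρ_c)/ρ_m = 0.867 km.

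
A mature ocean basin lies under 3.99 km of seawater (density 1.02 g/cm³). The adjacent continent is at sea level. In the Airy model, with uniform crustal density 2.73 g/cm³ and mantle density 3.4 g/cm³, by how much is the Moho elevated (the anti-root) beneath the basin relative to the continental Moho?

10.2 km

By Archimedes' principle applied to the lithosphere: replacing crust with seawater at the top is compensated by replacing crust with mantle at the base: d (ρ_c − ρ_w) = a (ρ_m − ρ_c).
a = d (ρ_c − ρ_w)/(ρ_m − ρ_c) = 3.99 km × 1.71/0.67 = 10.2 km.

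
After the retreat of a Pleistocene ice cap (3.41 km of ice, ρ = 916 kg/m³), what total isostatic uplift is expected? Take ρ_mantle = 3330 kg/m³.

Removing the load lets mantle flow back in; uplift u satisfies ρ_ice t = ρ_m u.
u = t ρ_ice/ρ_m = 3.41 km × 916/3330 = 0.938 km.

0.938 km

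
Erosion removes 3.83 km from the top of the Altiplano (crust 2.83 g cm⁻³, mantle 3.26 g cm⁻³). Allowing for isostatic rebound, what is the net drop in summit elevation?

Rebound u = e ρ_c/ρ_m = 3.83 km × 2.83/3.26 = 3.325 km.
Net surface drop = e − u = 3.83 km − 3.325 km = e (ρ_m − ρ_c)/ρ_m = 0.505 km.

0.505 km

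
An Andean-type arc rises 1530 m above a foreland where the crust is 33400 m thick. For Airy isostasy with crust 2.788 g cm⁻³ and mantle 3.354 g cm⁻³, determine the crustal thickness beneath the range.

Root depth r = h ρ_c / (ρ_m − ρ_c) = 1530 m × 2.788 / 0.566 = 7536 m.
Total thickness = T + h + r = 33400 m + 1530 m + 7536 m = 42500 m.

42500 m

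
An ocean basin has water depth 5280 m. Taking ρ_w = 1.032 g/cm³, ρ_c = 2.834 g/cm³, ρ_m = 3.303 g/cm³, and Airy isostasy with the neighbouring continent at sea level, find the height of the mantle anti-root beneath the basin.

20300 m

Equating mass per unit area of the two columns: replacing crust with seawater at the top is compensated by replacing crust with mantle at the base: d (ρ_c − ρ_w) = a (ρ_m − ρ_c).
a = d (ρ_c − ρ_w)/(ρ_m − ρ_c) = 5280 m × 1.802/0.469 = 20300 m.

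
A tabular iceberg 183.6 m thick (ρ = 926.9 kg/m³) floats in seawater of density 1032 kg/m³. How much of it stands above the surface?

Floating equilibrium: submerged depth d = t ρ_obj/ρ_fluid = 183.6 m × 926.9/1032 = 164.9 m.
Freeboard = t − d = 183.6 m − 164.9 m = 18.7 m.

18.7 m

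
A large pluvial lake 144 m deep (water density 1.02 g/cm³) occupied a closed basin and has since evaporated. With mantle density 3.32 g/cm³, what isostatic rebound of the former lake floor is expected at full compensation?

u = d ρ_w/ρ_m = 144 m × 1.02/3.32 = 44.2 m.

44.2 m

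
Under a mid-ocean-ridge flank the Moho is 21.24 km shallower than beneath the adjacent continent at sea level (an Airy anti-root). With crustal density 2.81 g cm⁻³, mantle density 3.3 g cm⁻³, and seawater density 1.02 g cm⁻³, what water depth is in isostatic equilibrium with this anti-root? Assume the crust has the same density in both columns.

5.81 km

Replacing a thickness d of crust by seawater at the top must be balanced by replacing crust with mantle at the base: d (ρ_c − ρ_w) = a (ρ_m − ρ_c).
d = a (ρ_m − ρ_c)/(ρ_c − ρ_w) = 21.24 km × 0.49/1.79 = 5.81 km.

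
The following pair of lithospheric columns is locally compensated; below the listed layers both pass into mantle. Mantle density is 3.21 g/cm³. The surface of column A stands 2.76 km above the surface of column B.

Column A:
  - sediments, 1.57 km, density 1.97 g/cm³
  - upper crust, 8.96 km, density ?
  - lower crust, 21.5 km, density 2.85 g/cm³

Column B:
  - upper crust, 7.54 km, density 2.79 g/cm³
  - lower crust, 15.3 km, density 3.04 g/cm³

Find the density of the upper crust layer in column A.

Take the compensation level at the base of the deeper column (depth z_c below the surface of column A) and equate Σ ρ_i t_i down to z_c; mantle fills any gap and the z_c terms cancel.
Column A: 1.57×1.97 + 8.96×ρ + 21.5×2.85 + (z_c − 32.03)×3.21
Column B: 2.76×0 + 7.54×2.79 + 15.3×3.04 + (z_c − 2.76 − 22.84)×3.21
The z_c×3.21 term appears on both sides and cancels. Collect the known terms of each column as K = Σ(ρt)_known − 3.21 × (depth of known layers): K_A = 64.3679 − 3.21×32.03 = −38.4484; K_B = 67.5486 − 3.21×(2.76 + 22.84) = −14.6274.
Balance: K_A + 8.96×ρ = K_B, so ρ = (K_B − K_A)/8.96 = 23.821/8.96 = 2.66 g/cm³.

2.66 g/cm³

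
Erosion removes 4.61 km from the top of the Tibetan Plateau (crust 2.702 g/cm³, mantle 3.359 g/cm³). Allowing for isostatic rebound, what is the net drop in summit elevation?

Rebound u = e ρ_c/ρ_m = 4.61 km × 2.702/3.359 = 3.708 km.
Net surface drop = e − u = 4.61 km − 3.708 km = e (ρ_m − ρ_c)/ρ_m = 0.902 km.

0.902 km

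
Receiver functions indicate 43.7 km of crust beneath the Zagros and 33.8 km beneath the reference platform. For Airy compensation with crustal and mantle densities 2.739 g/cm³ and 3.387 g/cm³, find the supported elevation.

1.89 km

Excess crust Δ = 43.7 km − 33.8 km = 9.9 km, split between elevation h and root r with h + r = Δ.
Airy balance ρ_c h = (ρ_m − ρ_c) r gives r = h ρ_c/(ρ_m − ρ_c), so h (1 + ρ_c/(ρ_m − ρ_c)) = Δ, i.e. h = Δ (ρ_m − ρ_c)/ρ_m.
h = 9.9 km × 0.648/3.387 = 1.89 km.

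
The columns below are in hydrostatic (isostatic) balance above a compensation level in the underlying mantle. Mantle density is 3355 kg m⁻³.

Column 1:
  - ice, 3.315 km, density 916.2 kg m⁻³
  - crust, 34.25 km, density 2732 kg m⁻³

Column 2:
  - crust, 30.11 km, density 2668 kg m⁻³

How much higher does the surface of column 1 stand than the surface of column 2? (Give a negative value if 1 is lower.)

For any compensation level in the mantle, the mantle terms cancel and isostasy reduces to e = (Σt_1 − Σt_2) − (Σ(ρt)_1 − Σ(ρt)_2) / ρ_m.
Σt_1 = 37.565 km; Σt_2 = 30.11 km; Σ(ρt)_1 = 96608.203; Σ(ρt)_2 = 80333.48 (in km·kg m⁻³).
e = (37.565 − 30.11) − (96608.203 − 80333.48) / 3355 = 2.6 km.

2.6 km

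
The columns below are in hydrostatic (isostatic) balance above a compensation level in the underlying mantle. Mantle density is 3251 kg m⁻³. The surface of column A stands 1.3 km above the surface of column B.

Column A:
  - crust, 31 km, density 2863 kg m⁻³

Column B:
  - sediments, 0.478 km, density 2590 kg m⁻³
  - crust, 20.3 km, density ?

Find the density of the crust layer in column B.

Take the compensation level at the base of the deeper column (depth z_c below the surface of column A) and equate Σ ρ_i t_i down to z_c; mantle fills any gap and the z_c terms cancel.
Column A: 31×2863 + (z_c − 31)×3251
Column B: 1.3×0 + 0.478×2590 + 20.3×ρ + (z_c − 1.3 − 20.778)×3251
The z_c×3251 term appears on both sides and cancels. Collect the known terms of each column as K = Σ(ρt)_known − 3251 × (depth of known layers): K_A = 88753 − 3251×31 = −12028; K_B = 1238.02 − 3251×(1.3 + 20.778) = −70537.558.
Balance: K_A = K_B + 20.3×ρ, so ρ = (K_A − K_B)/20.3 = 58509.6/20.3 = 2880 kg m⁻³.

2880 kg m⁻³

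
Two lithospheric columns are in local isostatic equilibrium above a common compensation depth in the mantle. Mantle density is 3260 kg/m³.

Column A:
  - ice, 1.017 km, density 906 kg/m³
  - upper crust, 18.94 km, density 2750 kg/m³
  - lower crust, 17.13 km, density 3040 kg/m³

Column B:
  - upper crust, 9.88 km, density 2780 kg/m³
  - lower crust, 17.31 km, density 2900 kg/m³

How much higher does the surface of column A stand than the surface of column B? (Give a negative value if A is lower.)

1.49 km

For any compensation level in the mantle, the mantle terms cancel and isostasy reduces to e = (Σt_A − Σt_B) − (Σ(ρt)_A − Σ(ρt)_B) / ρ_m.
Σt_A = 37.087 km; Σt_B = 27.19 km; Σ(ρt)_A = 105081.602; Σ(ρt)_B = 77665.4 (in km·kg/m³).
e = (37.087 − 27.19) − (105081.602 − 77665.4) / 3260 = 1.49 km.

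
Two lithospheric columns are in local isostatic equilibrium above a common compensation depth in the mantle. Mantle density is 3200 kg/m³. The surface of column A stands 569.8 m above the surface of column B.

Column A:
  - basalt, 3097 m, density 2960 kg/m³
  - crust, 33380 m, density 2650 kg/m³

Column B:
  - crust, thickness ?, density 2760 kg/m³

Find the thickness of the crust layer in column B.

39300 m

Take the compensation level at the base of the deeper column (depth z_c below the surface of column A) and equate Σ ρ_i t_i down to z_c; mantle fills any gap and the z_c terms cancel.
Column A: 3097×2960 + 33380×2650 + (z_c − 36477)×3200
Column B: 569.8×0 + x×2760 + (z_c − 569.8 − 0 − x)×3200
The z_c×3200 term appears on both sides and cancels. Collect the known terms of each column as K = Σ(ρt)_known − 3200 × (depth of known layers): K_A = 97624120 − 3200×36477 = −19102280; K_B = 0 − 3200×(569.8 + 0) = −1823360.
Balance: K_A = K_B − x×(3200 − 2760), so x = (K_B − K_A)/(3200 − 2760) = 17278900/440 = 39300 m.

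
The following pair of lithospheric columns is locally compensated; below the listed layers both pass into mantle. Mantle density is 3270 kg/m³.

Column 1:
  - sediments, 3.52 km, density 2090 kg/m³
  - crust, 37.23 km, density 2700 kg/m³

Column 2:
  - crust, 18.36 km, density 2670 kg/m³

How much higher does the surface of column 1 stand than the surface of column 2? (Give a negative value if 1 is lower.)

For any compensation level in the mantle, the mantle terms cancel and isostasy reduces to e = (Σt_1 − Σt_2) − (Σ(ρt)_1 − Σ(ρt)_2) / ρ_m.
Σt_1 = 40.75 km; Σt_2 = 18.36 km; Σ(ρt)_1 = 107877.8; Σ(ρt)_2 = 49021.2 (in km·kg/m³).
e = (40.75 − 18.36) − (107877.8 − 49021.2) / 3270 = 4.39 km.

4.39 km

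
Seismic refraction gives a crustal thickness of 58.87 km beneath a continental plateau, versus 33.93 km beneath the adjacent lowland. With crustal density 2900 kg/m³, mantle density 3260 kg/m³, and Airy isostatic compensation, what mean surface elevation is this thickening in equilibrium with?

Excess crust Δ = 58.87 km − 33.93 km = 24.94 km, split between elevation h and root r with h + r = Δ.
Airy balance ρ_c h = (ρ_m − ρ_c) r gives r = h ρ_c/(ρ_m − ρ_c), so h (1 + ρ_c/(ρ_m − ρ_c)) = Δ, i.e. h = Δ (ρ_m − ρ_c)/ρ_m.
h = 24.94 km × 360/3260 = 2.75 km.

2.75 km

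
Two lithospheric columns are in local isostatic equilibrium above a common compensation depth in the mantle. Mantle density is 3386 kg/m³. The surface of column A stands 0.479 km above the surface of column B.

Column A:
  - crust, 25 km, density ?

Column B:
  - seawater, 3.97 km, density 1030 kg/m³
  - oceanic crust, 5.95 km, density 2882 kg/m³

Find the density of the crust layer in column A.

2830 kg/m³

Take the compensation level at the base of the deeper column (depth z_c below the surface of column A) and equate Σ ρ_i t_i down to z_c; mantle fills any gap and the z_c terms cancel.
Column A: 25×ρ + (z_c − 25)×3386
Column B: 0.479×0 + 3.97×1030 + 5.95×2882 + (z_c − 0.479 − 9.92)×3386
The z_c×3386 term appears on both sides and cancels. Collect the known terms of each column as K = Σ(ρt)_known − 3386 × (depth of known layers): K_A = 0 − 3386×25 = −84650; K_B = 21237 − 3386×(0.479 + 9.92) = −13974.014.
Balance: K_A + 25×ρ = K_B, so ρ = (K_B − K_A)/25 = 70676/25 = 2830 kg/m³.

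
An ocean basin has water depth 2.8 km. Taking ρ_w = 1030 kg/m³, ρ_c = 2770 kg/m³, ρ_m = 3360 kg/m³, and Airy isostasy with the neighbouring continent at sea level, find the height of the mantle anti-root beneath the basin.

For local isostatic compensation: replacing crust with seawater at the top is compensated by replacing crust with mantle at the base: d (ρ_c − ρ_w) = a (ρ_m − ρ_c).
a = d (ρ_c − ρ_w)/(ρ_m − ρ_c) = 2.8 km × 1740/590 = 8.26 km.

8.26 km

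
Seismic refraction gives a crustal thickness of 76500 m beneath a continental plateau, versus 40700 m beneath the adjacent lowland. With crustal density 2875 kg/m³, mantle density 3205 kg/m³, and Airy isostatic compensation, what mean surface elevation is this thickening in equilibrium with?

3690 m

Excess crust Δ = 76500 m − 40700 m = 35800 m, split between elevation h and root r with h + r = Δ.
Airy balance ρ_c h = (ρ_m − ρ_c) r gives r = h ρ_c/(ρ_m − ρ_c), so h (1 + ρ_c/(ρ_m − ρ_c)) = Δ, i.e. h = Δ (ρ_m − ρ_c)/ρ_m.
h = 35800 m × 330/3205 = 3690 m.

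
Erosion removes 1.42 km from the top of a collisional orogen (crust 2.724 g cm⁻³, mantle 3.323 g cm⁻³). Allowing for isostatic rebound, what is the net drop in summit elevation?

0.256 km

Rebound u = e ρ_c/ρ_m = 1.42 km × 2.724/3.323 = 1.164 km.
Net surface drop = e − u = 1.42 km − 1.164 km = e (ρ_m − ρ_c)/ρ_m = 0.256 km.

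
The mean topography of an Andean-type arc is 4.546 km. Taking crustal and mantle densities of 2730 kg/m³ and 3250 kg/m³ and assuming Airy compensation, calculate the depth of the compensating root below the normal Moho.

23.9 km

Isostatic balance requires: the weight of the topography is balanced by the buoyancy of the root, ρ_c h = (ρ_m − ρ_c) r.
r = h · ρ_c / (ρ_m − ρ_c) = 4.546 km × 2730 / (3250 − 2730) = 23.9 km.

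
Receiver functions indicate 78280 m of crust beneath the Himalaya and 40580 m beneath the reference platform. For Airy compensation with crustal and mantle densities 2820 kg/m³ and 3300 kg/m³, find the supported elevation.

5480 m

Excess crust Δ = 78280 m − 40580 m = 37700 m, split between elevation h and root r with h + r = Δ.
Airy balance ρ_c h = (ρ_m − ρ_c) r gives r = h ρ_c/(ρ_m − ρ_c), so h (1 + ρ_c/(ρ_m − ρ_c)) = Δ, i.e. h = Δ (ρ_m − ρ_c)/ρ_m.
h = 37700 m × 480/3300 = 5480 m.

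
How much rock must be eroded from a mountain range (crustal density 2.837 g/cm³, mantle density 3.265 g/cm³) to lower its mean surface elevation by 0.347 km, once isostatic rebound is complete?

Net drop Δ = e − u = e − e ρ_c/ρ_m = e (ρ_m − ρ_c)/ρ_m.
e = Δ ρ_m/(ρ_m − ρ_c) = 0.347 km × 3.265/0.428 = 2.65 km.

2.65 km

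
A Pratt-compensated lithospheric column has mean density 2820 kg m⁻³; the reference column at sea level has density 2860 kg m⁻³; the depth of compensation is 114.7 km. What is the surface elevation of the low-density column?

ρ_ref D = ρ (D + h) → h = D (ρ_ref − ρ)/ρ.
h = 114.7 km × (2860 − 2820)/2820 = 1.63 km.

1.63 km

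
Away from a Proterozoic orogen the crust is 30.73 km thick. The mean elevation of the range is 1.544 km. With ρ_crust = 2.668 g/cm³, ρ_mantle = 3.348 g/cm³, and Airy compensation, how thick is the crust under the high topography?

Root depth r = h ρ_c / (ρ_m − ρ_c) = 1.544 km × 2.668 / 0.68 = 6.058 km.
Total thickness = T + h + r = 30.73 km + 1.544 km + 6.058 km = 38.3 km.

38.3 km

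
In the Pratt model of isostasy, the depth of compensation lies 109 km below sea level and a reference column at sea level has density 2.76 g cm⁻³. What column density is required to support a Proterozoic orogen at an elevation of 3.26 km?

2.68 g cm⁻³

Pratt balance: ρ_ref D = ρ (D + h).
ρ = ρ_ref D/(D + h) = 2.76 × 109 km/(109 km + 3.26 km) = 2.68 g cm⁻³.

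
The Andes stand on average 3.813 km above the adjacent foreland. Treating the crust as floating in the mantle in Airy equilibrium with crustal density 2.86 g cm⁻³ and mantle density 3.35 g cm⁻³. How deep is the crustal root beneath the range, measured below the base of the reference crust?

By Archimedes' principle applied to the lithosphere: the weight of the topography is balanced by the buoyancy of the root, ρ_c h = (ρ_m − ρ_c) r.
r = h · ρ_c / (ρ_m − ρ_c) = 3.813 km × 2.86 / (3.35 − 2.86) = 22.3 km.

22.3 km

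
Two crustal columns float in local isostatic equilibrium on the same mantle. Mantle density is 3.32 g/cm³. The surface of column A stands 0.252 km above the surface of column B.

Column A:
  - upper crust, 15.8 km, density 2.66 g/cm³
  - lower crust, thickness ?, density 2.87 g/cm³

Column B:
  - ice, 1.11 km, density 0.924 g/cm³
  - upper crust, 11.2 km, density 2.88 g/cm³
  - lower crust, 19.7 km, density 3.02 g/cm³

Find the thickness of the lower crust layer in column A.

8.68 km

Take the compensation level at the base of the deeper column (depth z_c below the surface of column A) and equate Σ ρ_i t_i down to z_c; mantle fills any gap and the z_c terms cancel.
Column A: 15.8×2.66 + x×2.87 + (z_c − 15.8 − x)×3.32
Column B: 0.252×0 + 1.11×0.924 + 11.2×2.88 + 19.7×3.02 + (z_c − 0.252 − 32.01)×3.32
The z_c×3.32 term appears on both sides and cancels. Collect the known terms of each column as K = Σ(ρt)_known − 3.32 × (depth of known layers): K_A = 42.028 − 3.32×15.8 = −10.428; K_B = 92.77564 − 3.32×(0.252 + 32.01) = −14.3342.
Balance: K_A − x×(3.32 − 2.87) = K_B, so x = (K_A − K_B)/(3.32 − 2.87) = 3.9062/0.45 = 8.68 km.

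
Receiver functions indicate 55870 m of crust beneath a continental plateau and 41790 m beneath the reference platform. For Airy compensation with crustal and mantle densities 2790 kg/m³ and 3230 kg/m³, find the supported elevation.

1920 m

Excess crust Δ = 55870 m − 41790 m = 14080 m, split between elevation h and root r with h + r = Δ.
Airy balance ρ_c h = (ρ_m − ρ_c) r gives r = h ρ_c/(ρ_m − ρ_c), so h (1 + ρ_c/(ρ_m − ρ_c)) = Δ, i.e. h = Δ (ρ_m − ρ_c)/ρ_m.
h = 14080 m × 440/3230 = 1920 m.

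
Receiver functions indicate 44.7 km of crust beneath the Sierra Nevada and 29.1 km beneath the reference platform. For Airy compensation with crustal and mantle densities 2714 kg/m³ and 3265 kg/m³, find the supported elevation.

Excess crust Δ = 44.7 km − 29.1 km = 15.6 km, split between elevation h and root r with h + r = Δ.
Airy balance ρ_c h = (ρ_m − ρ_c) r gives r = h ρ_c/(ρ_m − ρ_c), so h (1 + ρ_c/(ρ_m − ρ_c)) = Δ, i.e. h = Δ (ρ_m − ρ_c)/ρ_m.
h = 15.6 km × 551/3265 = 2.63 km.

2.63 km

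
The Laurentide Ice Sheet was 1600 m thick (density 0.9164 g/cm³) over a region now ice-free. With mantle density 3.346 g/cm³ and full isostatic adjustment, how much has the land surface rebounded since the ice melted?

Removing the load lets mantle flow back in; uplift u satisfies ρ_ice t = ρ_m u.
u = t ρ_ice/ρ_m = 1600 m × 0.9164/3.346 = 438 m.

438 m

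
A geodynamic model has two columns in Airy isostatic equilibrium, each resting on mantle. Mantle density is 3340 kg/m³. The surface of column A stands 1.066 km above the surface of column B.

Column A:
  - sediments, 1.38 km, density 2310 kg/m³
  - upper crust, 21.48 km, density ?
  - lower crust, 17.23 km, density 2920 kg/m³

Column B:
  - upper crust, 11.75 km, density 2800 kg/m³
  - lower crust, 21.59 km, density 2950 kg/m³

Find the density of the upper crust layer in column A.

Take the compensation level at the base of the deeper column (depth z_c below the surface of column A) and equate Σ ρ_i t_i down to z_c; mantle fills any gap and the z_c terms cancel.
Column A: 1.38×2310 + 21.48×ρ + 17.23×2920 + (z_c − 40.09)×3340
Column B: 1.066×0 + 11.75×2800 + 21.59×2950 + (z_c − 1.066 − 33.34)×3340
The z_c×3340 term appears on both sides and cancels. Collect the known terms of each column as K = Σ(ρt)_known − 3340 × (depth of known layers): K_A = 53499.4 − 3340×40.09 = −80401.2; K_B = 96590.5 − 3340×(1.066 + 33.34) = −18325.54.
Balance: K_A + 21.48×ρ = K_B, so ρ = (K_B − K_A)/21.48 = 62075.7/21.48 = 2890 kg/m³.

2890 kg/m³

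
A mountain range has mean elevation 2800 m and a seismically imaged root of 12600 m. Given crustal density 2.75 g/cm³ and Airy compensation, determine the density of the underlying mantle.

3.36 g/cm³

Airy balance: ρ_c h = (ρ_m − ρ_c) r → ρ_m = ρ_c (1 + h/r).
ρ_m = 2.75 × (1 + 2800 m/12600 m) = 3.36 g/cm³.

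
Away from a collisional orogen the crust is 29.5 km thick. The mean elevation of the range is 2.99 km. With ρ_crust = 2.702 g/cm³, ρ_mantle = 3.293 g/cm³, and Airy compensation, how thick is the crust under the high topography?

46.2 km

Root depth r = h ρ_c / (ρ_m − ρ_c) = 2.99 km × 2.702 / 0.591 = 13.67 km.
Total thickness = T + h + r = 29.5 km + 2.99 km + 13.67 km = 46.2 km.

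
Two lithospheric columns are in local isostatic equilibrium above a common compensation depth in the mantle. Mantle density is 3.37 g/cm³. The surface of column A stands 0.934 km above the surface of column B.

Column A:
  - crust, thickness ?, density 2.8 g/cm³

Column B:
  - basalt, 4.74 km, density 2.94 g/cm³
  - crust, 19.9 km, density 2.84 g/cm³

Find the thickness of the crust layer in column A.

Take the compensation level at the base of the deeper column (depth z_c below the surface of column A) and equate Σ ρ_i t_i down to z_c; mantle fills any gap and the z_c terms cancel.
Column A: x×2.8 + (z_c − 0 − x)×3.37
Column B: 0.934×0 + 4.74×2.94 + 19.9×2.84 + (z_c − 0.934 − 24.64)×3.37
The z_c×3.37 term appears on both sides and cancels. Collect the known terms of each column as K = Σ(ρt)_known − 3.37 × (depth of known layers): K_A = 0 − 3.37×0 = 0; K_B = 70.4516 − 3.37×(0.934 + 24.64) = −15.73278.
Balance: K_A − x×(3.37 − 2.8) = K_B, so x = (K_A − K_B)/(3.37 − 2.8) = 15.7328/0.57 = 27.6 km.

27.6 km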